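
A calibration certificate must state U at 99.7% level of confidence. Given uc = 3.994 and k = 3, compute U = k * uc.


U = k * uc
U = 3 * 3.994
U = 11.9820

11.9820


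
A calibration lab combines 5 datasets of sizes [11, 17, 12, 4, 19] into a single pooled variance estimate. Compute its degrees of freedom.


nu = sum_i (n_i - 1)
nu = ((11 - 1) + (17 - 1) + (12 - 1) + (4 - 1) + (19 - 1))
nu = 10 + 16 + 11 + 3 + 18
nu = 58

58


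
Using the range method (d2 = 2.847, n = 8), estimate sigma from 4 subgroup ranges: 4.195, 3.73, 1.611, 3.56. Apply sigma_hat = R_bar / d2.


R_bar = (4.195 + 3.73 + 1.611 + 3.56) / 4
R_bar = 13.096 / 4 = 3.274
sigma_hat = R_bar / d2 = 3.274 / 2.847 = 1.1500

1.1500


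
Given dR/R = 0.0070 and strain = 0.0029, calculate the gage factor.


GF = (dR/R) / epsilon
= 0.0070 / 0.0029
= 2.4138

2.4138


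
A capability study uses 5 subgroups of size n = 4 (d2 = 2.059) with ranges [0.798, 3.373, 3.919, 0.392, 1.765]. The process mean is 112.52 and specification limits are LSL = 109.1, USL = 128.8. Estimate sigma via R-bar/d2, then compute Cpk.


R_bar = (0.798 + 3.373 + 3.919 + 0.392 + 1.765) / 5 = 2.0494
sigma = R_bar / d2 = 2.0494 / 2.059 = 0.99533754
Cp = (USL - LSL)/(6*sigma) = (128.8 - 109.1)/(6*0.99533754) = 3.2987
Cpu = (128.8 - 112.52)/(3*0.99533754) = 5.4521
Cpl = (112.52 - 109.1)/(3*0.99533754) = 1.1453
Cpk = min(Cpu, Cpl) = 1.1453

1.1453


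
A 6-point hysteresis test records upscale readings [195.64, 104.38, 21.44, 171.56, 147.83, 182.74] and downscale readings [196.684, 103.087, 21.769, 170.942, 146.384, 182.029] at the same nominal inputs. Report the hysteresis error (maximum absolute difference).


|195.64 - 196.684| = 1.0440
|104.38 - 103.087| = 1.2930
|21.44 - 21.769| = 0.3290
|171.56 - 170.942| = 0.6180
|147.83 - 146.384| = 1.4460
|182.74 - 182.029| = 0.7110
hysteresis = max(diffs) = 1.4460

1.4460


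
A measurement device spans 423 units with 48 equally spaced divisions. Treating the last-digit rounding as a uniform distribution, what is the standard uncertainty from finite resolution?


resolution = range / divisions
resolution = 423 / 48 = 8.8125
u_res = resolution / (2*sqrt(3))
u_res = 8.8125 / 3.4641016
u_res = 2.5439

2.5439


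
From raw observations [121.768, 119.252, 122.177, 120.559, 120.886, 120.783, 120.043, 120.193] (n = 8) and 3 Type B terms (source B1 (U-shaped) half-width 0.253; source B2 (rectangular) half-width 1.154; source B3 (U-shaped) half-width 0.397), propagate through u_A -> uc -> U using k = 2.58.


mean = (121.768 + 119.252 + 122.177 + 120.559 + 120.886 + 120.783 + 120.043 + 120.193) / 8 = 120.707625
s = sqrt(sum((x - mean)^2)/(n-1)) = 0.93872679
u_A = s / sqrt(n) = 0.93872679 / sqrt(8) = 0.33189004
u_B1 = 0.253 / sqrt(2) = 0.17889802
u_B2 = 1.154 / sqrt(3) = 0.66626221
u_B3 = 0.397 / sqrt(2) = 0.28072139
uc = sqrt(0.33189004^2 + 0.17889802^2 + 0.66626221^2 + 0.28072139^2) = 0.81539275
U = k * uc = 2.58 * 0.81539275
U = 2.1037

2.1037


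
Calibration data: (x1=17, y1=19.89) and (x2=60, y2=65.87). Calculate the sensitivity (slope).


slope = (y2 - y1) / (x2 - x1)
= (65.87 - 19.89) / (60 - 17)
= 45.9800 / 43
= 1.0693

1.0693


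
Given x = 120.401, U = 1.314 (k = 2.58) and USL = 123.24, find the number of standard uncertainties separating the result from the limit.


u = U / k = 1.314 / 2.58 = 0.50930233
margin = |USL - x| = |123.24 - 120.401| = 2.839
z = margin / u = 2.839 / 0.50930233
z = 5.5743

5.5743


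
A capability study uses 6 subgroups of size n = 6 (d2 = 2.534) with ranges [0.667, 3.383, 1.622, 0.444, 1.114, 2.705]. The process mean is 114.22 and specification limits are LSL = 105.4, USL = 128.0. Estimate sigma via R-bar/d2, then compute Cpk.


R_bar = (0.667 + 3.383 + 1.622 + 0.444 + 1.114 + 2.705) / 6 = 1.6558333
sigma = R_bar / d2 = 1.6558333 / 2.534 = 0.65344645
Cp = (USL - LSL)/(6*sigma) = (128.0 - 105.4)/(6*0.65344645) = 5.7643
Cpu = (128.0 - 114.22)/(3*0.65344645) = 7.0294
Cpl = (114.22 - 105.4)/(3*0.65344645) = 4.4992
Cpk = min(Cpu, Cpl) = 4.4992

4.4992


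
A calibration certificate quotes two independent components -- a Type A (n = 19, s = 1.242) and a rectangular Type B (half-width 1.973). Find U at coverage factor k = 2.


u_A = s / sqrt(n) = 1.242 / sqrt(19) = 0.28493434
u_B = half_width / sqrt(3) = 1.973 / sqrt(3) = 1.1391121
uc = sqrt(u_A^2 + u_B^2) = sqrt(0.28493434^2 + 1.1391121^2) = 1.1742078
U = k * uc = 2 * 1.1742078
U = 2.3484

2.3484


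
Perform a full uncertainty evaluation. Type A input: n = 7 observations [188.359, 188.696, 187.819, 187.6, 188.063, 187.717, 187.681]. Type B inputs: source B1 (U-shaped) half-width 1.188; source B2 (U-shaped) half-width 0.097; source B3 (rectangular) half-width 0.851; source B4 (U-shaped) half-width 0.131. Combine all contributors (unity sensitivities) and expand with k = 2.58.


mean = (188.359 + 188.696 + 187.819 + 187.6 + 188.063 + 187.717 + 187.681) / 7 = 187.9907143
s = sqrt(sum((x - mean)^2)/(n-1)) = 0.40646308
u_A = s / sqrt(n) = 0.40646308 / sqrt(7) = 0.1536286
u_B1 = 1.188 / sqrt(2) = 0.84004286
u_B2 = 0.097 / sqrt(2) = 0.068589358
u_B3 = 0.851 / sqrt(3) = 0.49132508
u_B4 = 0.131 / sqrt(2) = 0.092630988
uc = sqrt(0.1536286^2 + 0.84004286^2 + 0.068589358^2 + 0.49132508^2 + 0.092630988^2) = 0.99194712
U = k * uc = 2.58 * 0.99194712
U = 2.5592

2.5592


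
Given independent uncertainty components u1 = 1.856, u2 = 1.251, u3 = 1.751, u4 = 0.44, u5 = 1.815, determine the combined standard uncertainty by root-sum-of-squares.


uc = sqrt(1.856^2 + 1.251^2 + 1.751^2 + 0.44^2 + 1.815^2)
uc = sqrt(11.563563)
uc = 3.4005

3.4005


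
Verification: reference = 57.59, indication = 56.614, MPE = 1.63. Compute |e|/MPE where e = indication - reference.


e = indication - reference = 56.614 - 57.59 = -0.9760
|e| = 0.9760
ratio = |e| / MPE = 0.9760 / 1.63
ratio = 0.5988

0.5988


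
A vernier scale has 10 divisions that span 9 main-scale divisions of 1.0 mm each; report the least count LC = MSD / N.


LC = MSD / n_div
= 1.0 / 10
= 0.1000

0.1000


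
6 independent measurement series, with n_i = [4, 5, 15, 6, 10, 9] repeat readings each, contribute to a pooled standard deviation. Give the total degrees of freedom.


nu = sum_i (n_i - 1)
nu = ((4 - 1) + (5 - 1) + (15 - 1) + (6 - 1) + (10 - 1) + (9 - 1))
nu = 3 + 4 + 14 + 5 + 9 + 8
nu = 43

43


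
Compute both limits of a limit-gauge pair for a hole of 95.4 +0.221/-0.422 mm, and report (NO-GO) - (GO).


GO = nominal - lower_tol (smallest hole = maximum material condition)
GO = 95.4 - 0.422 = 94.978
NO-GO = nominal + upper_tol (largest hole = least material condition)
NO-GO = 95.4 + 0.221 = 95.621
spread = NO-GO - GO = 95.621 - 94.978 = 0.6430

0.6430


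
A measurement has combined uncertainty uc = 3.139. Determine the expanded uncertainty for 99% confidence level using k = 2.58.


U = k * uc
U = 2.58 * 3.139
U = 8.0986

8.0986


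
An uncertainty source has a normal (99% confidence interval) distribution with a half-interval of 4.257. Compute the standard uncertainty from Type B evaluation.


u_B = half_width / 2.576
u_B = 4.257 / 2.576
u_B = 1.6526

1.6526


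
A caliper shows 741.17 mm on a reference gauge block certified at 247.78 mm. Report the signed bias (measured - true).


Systematic error = measured - true
= 741.17 - 247.78
= 493.3900

493.3900


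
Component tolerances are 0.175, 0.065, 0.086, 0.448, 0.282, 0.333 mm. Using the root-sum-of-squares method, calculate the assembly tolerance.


RSS = sqrt(0.175^2 + 0.065^2 + 0.086^2 + 0.448^2 + 0.282^2 + 0.333^2)
= sqrt(0.433363)
= 0.6583

0.6583


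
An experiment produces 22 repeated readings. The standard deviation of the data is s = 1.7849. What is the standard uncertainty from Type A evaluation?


u_A = s / sqrt(n)
u_A = 1.7849 / sqrt(22)
u_A = 1.7849 / 4.6904158
u_A = 0.3805

0.3805


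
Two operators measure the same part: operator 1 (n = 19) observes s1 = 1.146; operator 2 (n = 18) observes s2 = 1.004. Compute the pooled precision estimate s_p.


s_p = sqrt(((n1-1)*s1^2 + (n2-1)*s2^2) / (n1+n2-2))
numerator = (19-1)*1.146^2 + (18-1)*1.004^2 = 23.639688 + 17.136272 = 40.77596
denominator = 19 + 18 - 2 = 35
s_p^2 = 40.77596 / 35 = 1.1650274
s_p = sqrt(1.1650274) = 1.0794

1.0794


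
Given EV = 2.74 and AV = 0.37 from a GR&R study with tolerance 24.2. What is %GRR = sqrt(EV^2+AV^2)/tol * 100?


GRR = sqrt(EV^2 + AV^2) = sqrt(2.74^2 + 0.37^2) = 2.7648689
%GRR = GRR / tol * 100 = 2.7648689 / 24.2 * 100
%GRR = 11.4251

11.4251


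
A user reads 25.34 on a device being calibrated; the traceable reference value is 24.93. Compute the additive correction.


Correction = standard - reading
= 24.93 - 25.34
= -0.4100

-0.4100


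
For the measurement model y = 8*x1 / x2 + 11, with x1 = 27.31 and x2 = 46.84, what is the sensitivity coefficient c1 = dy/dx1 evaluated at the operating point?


y = 8*x1 / x2 + 11
dy/dx1 = 8/x2
Evaluate at x2 = 46.84: c1 = 8 / 46.84
c1 = 0.1708

0.1708


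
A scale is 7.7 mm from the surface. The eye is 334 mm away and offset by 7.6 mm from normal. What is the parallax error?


error = h * offset / d
= 7.7 * 7.6 / 334
= 0.1752

0.1752


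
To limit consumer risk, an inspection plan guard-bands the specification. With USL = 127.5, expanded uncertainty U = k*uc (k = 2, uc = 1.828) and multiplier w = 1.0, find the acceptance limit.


U = k * uc = 2 * 1.828 = 3.656
guard band g = w * U = 1.0 * 3.656 = 3.656
AL = USL - g = 127.5 - 3.656
AL = 123.8440

123.8440


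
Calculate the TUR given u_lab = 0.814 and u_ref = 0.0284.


TUR = u_lab / u_ref
= 0.814 / 0.0284
= 28.6620

28.6620


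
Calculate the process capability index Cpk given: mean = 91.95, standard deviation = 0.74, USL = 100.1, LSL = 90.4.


Cpu = (USL - mean) / (3*sigma) = (100.1 - 91.95) / (3*0.74) = 3.6712
Cpl = (mean - LSL) / (3*sigma) = (91.95 - 90.4) / (3*0.74) = 0.6982
Cpk = min(Cpu, Cpl) = 0.6982

0.6982


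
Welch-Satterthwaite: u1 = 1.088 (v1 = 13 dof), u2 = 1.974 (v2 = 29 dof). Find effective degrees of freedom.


uc = sqrt(u1^2 + u2^2) = sqrt(1.088^2 + 1.974^2) = 2.2539787
v_eff = uc^4 / (u1^4/v1 + u2^4/v2)
= 2.2539787^4 / (1.088^4/13 + 1.974^4/29)
= 25.810667 / 0.63137755
v_eff = 40.8799

40.8799


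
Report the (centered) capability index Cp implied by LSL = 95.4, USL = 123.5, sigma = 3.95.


Cp = (USL - LSL) / (6 * sigma)
= (123.5 - 95.4) / (6 * 3.95)
= 28.1000 / 23.7000
= 1.1857

1.1857


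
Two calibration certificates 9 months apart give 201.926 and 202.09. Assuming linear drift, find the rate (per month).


rate = (v2 - v1) / months
= (202.09 - 201.926) / 9
= 0.1640 / 9
= 0.0182

0.0182


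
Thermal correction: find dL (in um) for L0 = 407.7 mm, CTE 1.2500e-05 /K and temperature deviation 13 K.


dL = L * alpha * dT
= 407.7 * 1.2500e-05 * 13
= 0.0662512 mm
dL_um = 0.0662512 * 1000 = 66.2512 um

66.2512


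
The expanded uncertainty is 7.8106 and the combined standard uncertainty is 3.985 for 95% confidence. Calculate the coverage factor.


k = U / uc
k = 7.8106 / 3.985
k = 1.96

1.96


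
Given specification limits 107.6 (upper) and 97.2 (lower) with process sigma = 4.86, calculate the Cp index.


Cp = (USL - LSL) / (6 * sigma)
= (107.6 - 97.2) / (6 * 4.86)
= 10.4000 / 29.1600
= 0.3567

0.3567


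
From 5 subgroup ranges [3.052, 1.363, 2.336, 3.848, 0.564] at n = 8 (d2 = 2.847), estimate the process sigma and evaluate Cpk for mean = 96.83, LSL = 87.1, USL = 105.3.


R_bar = (3.052 + 1.363 + 2.336 + 3.848 + 0.564) / 5 = 2.2326
sigma = R_bar / d2 = 2.2326 / 2.847 = 0.78419389
Cp = (USL - LSL)/(6*sigma) = (105.3 - 87.1)/(6*0.78419389) = 3.8681
Cpu = (105.3 - 96.83)/(3*0.78419389) = 3.6003
Cpl = (96.83 - 87.1)/(3*0.78419389) = 4.1359
Cpk = min(Cpu, Cpl) = 3.6003

3.6003


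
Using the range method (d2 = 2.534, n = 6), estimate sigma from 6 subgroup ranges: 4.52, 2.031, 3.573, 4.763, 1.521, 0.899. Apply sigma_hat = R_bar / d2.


R_bar = (4.52 + 2.031 + 3.573 + 4.763 + 1.521 + 0.899) / 6
R_bar = 17.307 / 6 = 2.8845
sigma_hat = R_bar / d2 = 2.8845 / 2.534 = 1.1383

1.1383


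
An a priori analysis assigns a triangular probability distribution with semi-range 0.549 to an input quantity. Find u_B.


u_B = half_width / sqrt(6)
u_B = 0.549 / 2.4494897
u_B = 0.2241

0.2241


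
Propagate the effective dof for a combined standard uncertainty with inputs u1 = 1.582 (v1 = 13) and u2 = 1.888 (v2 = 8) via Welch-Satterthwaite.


uc = sqrt(u1^2 + u2^2) = sqrt(1.582^2 + 1.888^2) = 2.4631825
v_eff = uc^4 / (u1^4/v1 + u2^4/v2)
= 2.4631825^4 / (1.582^4/13 + 1.888^4/8)
= 36.811741 / 2.0700642
v_eff = 17.7829

17.7829


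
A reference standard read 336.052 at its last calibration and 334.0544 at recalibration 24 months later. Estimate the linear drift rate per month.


rate = (v2 - v1) / months
= (334.0544 - 336.052) / 24
= -1.9976 / 24
= -0.0832

-0.0832


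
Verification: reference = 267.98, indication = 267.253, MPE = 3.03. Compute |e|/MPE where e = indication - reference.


e = indication - reference = 267.253 - 267.98 = -0.7270
|e| = 0.7270
ratio = |e| / MPE = 0.7270 / 3.03
ratio = 0.2399

0.2399


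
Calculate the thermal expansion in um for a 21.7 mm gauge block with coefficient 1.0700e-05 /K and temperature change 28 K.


dL = L * alpha * dT
= 21.7 * 1.0700e-05 * 28
= 0.0065013 mm
dL_um = 0.0065013 * 1000 = 6.5013 um

6.5013


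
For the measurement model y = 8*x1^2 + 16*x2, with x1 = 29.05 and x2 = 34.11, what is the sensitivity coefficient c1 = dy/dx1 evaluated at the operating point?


y = 8*x1^2 + 16*x2
dy/dx1 = 2*8*x1
Evaluate at x1 = 29.05: c1 = 16 * 29.05
c1 = 464.8000

464.8000


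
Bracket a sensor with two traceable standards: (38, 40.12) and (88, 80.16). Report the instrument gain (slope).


slope = (y2 - y1) / (x2 - x1)
= (80.16 - 40.12) / (88 - 38)
= 40.0400 / 50
= 0.8008

0.8008


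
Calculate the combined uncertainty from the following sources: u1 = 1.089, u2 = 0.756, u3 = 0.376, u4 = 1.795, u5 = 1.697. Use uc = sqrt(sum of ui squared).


uc = sqrt(1.089^2 + 0.756^2 + 0.376^2 + 1.795^2 + 1.697^2)
uc = sqrt(8.000667)
uc = 2.8285

2.8285


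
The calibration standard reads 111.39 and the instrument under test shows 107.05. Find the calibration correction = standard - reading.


Correction = standard - reading
= 111.39 - 107.05
= 4.3400

4.3400


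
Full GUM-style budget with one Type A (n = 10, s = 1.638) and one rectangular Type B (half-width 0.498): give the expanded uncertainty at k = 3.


u_A = s / sqrt(n) = 1.638 / sqrt(10) = 0.51798108
u_B = half_width / sqrt(3) = 0.498 / sqrt(3) = 0.28752043
uc = sqrt(u_A^2 + u_B^2) = sqrt(0.51798108^2 + 0.28752043^2) = 0.59242923
U = k * uc = 3 * 0.59242923
U = 1.7773

1.7773


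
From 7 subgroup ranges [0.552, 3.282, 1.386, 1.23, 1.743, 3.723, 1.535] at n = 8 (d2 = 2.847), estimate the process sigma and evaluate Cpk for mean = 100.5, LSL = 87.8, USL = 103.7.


R_bar = (0.552 + 3.282 + 1.386 + 1.23 + 1.743 + 3.723 + 1.535) / 7 = 1.9215714
sigma = R_bar / d2 = 1.9215714 / 2.847 = 0.67494605
Cp = (USL - LSL)/(6*sigma) = (103.7 - 87.8)/(6*0.67494605) = 3.9262
Cpu = (103.7 - 100.5)/(3*0.67494605) = 1.5804
Cpl = (100.5 - 87.8)/(3*0.67494605) = 6.2721
Cpk = min(Cpu, Cpl) = 1.5804

1.5804


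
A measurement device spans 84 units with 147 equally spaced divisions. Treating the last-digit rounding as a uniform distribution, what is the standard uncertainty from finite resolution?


resolution = range / divisions
resolution = 84 / 147 = 0.57142857
u_res = resolution / (2*sqrt(3))
u_res = 0.57142857 / 3.4641016
u_res = 0.1650

0.1650


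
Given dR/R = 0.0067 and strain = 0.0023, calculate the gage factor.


GF = (dR/R) / epsilon
= 0.0067 / 0.0023
= 2.9130

2.9130


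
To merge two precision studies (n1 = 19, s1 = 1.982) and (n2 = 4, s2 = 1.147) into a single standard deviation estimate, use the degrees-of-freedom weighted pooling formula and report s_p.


s_p = sqrt(((n1-1)*s1^2 + (n2-1)*s2^2) / (n1+n2-2))
numerator = (19-1)*1.982^2 + (4-1)*1.147^2 = 70.709832 + 3.946827 = 74.656659
denominator = 19 + 4 - 2 = 21
s_p^2 = 74.656659 / 21 = 3.555079
s_p = sqrt(3.555079) = 1.8855

1.8855


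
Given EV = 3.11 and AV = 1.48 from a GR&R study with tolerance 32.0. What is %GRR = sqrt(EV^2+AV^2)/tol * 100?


GRR = sqrt(EV^2 + AV^2) = sqrt(3.11^2 + 1.48^2) = 3.444198
%GRR = GRR / tol * 100 = 3.444198 / 32.0 * 100
%GRR = 10.7631

10.7631


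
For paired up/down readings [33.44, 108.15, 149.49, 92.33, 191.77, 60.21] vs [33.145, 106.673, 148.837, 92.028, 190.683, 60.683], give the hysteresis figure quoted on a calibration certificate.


|33.44 - 33.145| = 0.2950
|108.15 - 106.673| = 1.4770
|149.49 - 148.837| = 0.6530
|92.33 - 92.028| = 0.3020
|191.77 - 190.683| = 1.0870
|60.21 - 60.683| = 0.4730
hysteresis = max(diffs) = 1.4770

1.4770


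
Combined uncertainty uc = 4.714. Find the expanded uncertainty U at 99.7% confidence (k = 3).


U = k * uc
U = 3 * 4.714
U = 14.1420

14.1420


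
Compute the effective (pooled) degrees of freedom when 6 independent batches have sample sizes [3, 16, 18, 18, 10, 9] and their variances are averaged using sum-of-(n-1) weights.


nu = sum_i (n_i - 1)
nu = ((3 - 1) + (16 - 1) + (18 - 1) + (18 - 1) + (10 - 1) + (9 - 1))
nu = 2 + 15 + 17 + 17 + 9 + 8
nu = 68

68


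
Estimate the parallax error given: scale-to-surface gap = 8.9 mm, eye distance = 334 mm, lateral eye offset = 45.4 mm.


error = h * offset / d
= 8.9 * 45.4 / 334
= 1.2098

1.2098


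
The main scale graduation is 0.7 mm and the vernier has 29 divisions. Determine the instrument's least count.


LC = MSD / n_div
= 0.7 / 29
= 0.0241

0.0241


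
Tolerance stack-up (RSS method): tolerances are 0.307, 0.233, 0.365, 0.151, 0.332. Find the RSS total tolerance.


RSS = sqrt(0.307^2 + 0.233^2 + 0.365^2 + 0.151^2 + 0.332^2)
= sqrt(0.414788)
= 0.6440

0.6440


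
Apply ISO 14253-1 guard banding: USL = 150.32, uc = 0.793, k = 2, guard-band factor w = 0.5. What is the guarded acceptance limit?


U = k * uc = 2 * 0.793 = 1.586
guard band g = w * U = 0.5 * 1.586 = 0.793
AL = USL - g = 150.32 - 0.793
AL = 149.5270

149.5270


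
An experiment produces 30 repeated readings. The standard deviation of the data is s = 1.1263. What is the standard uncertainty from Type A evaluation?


u_A = s / sqrt(n)
u_A = 1.1263 / sqrt(30)
u_A = 1.1263 / 5.4772256
u_A = 0.2056

0.2056


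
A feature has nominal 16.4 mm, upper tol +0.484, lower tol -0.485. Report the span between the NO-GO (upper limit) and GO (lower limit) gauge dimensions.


GO = nominal - lower_tol (smallest hole = maximum material condition)
GO = 16.4 - 0.485 = 15.915
NO-GO = nominal + upper_tol (largest hole = least material condition)
NO-GO = 16.4 + 0.484 = 16.884
spread = NO-GO - GO = 16.884 - 15.915 = 0.9690

0.9690


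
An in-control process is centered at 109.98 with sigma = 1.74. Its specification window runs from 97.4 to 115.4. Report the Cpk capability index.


Cpu = (USL - mean) / (3*sigma) = (115.4 - 109.98) / (3*1.74) = 1.0383
Cpl = (mean - LSL) / (3*sigma) = (109.98 - 97.4) / (3*1.74) = 2.4100
Cpk = min(Cpu, Cpl) = 1.0383

1.0383


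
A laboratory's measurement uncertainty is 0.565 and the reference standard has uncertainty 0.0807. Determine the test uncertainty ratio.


TUR = u_lab / u_ref
= 0.565 / 0.0807
= 7.0012

7.0012


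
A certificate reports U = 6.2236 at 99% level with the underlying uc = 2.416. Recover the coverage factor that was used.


k = U / uc
k = 6.2236 / 2.416
k = 2.576

2.576


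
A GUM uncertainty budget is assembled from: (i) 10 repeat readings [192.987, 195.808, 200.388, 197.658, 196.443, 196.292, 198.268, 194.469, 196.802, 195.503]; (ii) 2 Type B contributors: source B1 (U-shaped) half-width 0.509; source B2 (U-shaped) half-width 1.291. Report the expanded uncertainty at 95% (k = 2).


mean = (192.987 + 195.808 + 200.388 + 197.658 + 196.443 + 196.292 + 198.268 + 194.469 + 196.802 + 195.503) / 10 = 196.4618
s = sqrt(sum((x - mean)^2)/(n-1)) = 2.0451965
u_A = s / sqrt(n) = 2.0451965 / sqrt(10) = 0.64674792
u_B1 = 0.509 / sqrt(2) = 0.35991735
u_B2 = 1.291 / sqrt(2) = 0.91287485
uc = sqrt(0.64674792^2 + 0.35991735^2 + 0.91287485^2) = 1.1752293
U = k * uc = 2 * 1.1752293
U = 2.3505

2.3505


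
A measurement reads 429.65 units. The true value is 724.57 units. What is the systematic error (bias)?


Systematic error = measured - true
= 429.65 - 724.57
= -294.9200

-294.9200


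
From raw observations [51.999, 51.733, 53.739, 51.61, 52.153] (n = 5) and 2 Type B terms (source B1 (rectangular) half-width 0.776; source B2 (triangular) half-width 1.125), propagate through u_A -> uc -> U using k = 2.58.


mean = (51.999 + 51.733 + 53.739 + 51.61 + 52.153) / 5 = 52.2468
s = sqrt(sum((x - mean)^2)/(n-1)) = 0.86115748
u_A = s / sqrt(n) = 0.86115748 / sqrt(5) = 0.38512133
u_B1 = 0.776 / sqrt(3) = 0.44802381
u_B2 = 1.125 / sqrt(6) = 0.45927933
uc = sqrt(0.38512133^2 + 0.44802381^2 + 0.45927933^2) = 0.74831897
U = k * uc = 2.58 * 0.74831897
U = 1.9307

1.9307


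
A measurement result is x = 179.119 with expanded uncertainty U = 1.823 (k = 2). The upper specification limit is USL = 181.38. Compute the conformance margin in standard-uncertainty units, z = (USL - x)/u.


u = U / k = 1.823 / 2 = 0.9115
margin = |USL - x| = |181.38 - 179.119| = 2.261
z = margin / u = 2.261 / 0.9115
z = 2.4805

2.4805


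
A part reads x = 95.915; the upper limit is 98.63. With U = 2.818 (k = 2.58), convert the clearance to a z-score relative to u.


u = U / k = 2.818 / 2.58 = 1.0922481
margin = |USL - x| = |98.63 - 95.915| = 2.715
z = margin / u = 2.715 / 1.0922481
z = 2.4857

2.4857


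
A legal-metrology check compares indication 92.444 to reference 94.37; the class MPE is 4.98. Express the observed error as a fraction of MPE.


e = indication - reference = 92.444 - 94.37 = -1.9260
|e| = 1.9260
ratio = |e| / MPE = 1.9260 / 4.98
ratio = 0.3867

0.3867


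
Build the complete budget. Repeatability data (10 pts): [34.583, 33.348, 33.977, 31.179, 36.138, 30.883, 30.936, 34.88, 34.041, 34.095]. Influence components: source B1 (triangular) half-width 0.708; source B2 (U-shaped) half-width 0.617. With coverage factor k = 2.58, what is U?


mean = (34.583 + 33.348 + 33.977 + 31.179 + 36.138 + 30.883 + 30.936 + 34.88 + 34.041 + 34.095) / 10 = 33.406
s = sqrt(sum((x - mean)^2)/(n-1)) = 1.8152177
u_A = s / sqrt(n) = 1.8152177 / sqrt(10) = 0.57402224
u_B1 = 0.708 / sqrt(6) = 0.28903979
u_B2 = 0.617 / sqrt(2) = 0.43628488
uc = sqrt(0.57402224^2 + 0.28903979^2 + 0.43628488^2) = 0.77678184
U = k * uc = 2.58 * 0.77678184
U = 2.0041

2.0041


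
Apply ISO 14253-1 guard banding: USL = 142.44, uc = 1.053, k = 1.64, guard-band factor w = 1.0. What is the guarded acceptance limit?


U = k * uc = 1.64 * 1.053 = 1.72692
guard band g = w * U = 1.0 * 1.72692 = 1.72692
AL = USL - g = 142.44 - 1.72692
AL = 140.7131

140.7131


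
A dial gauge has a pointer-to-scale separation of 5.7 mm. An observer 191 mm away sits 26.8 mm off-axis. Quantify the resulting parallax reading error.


error = h * offset / d
= 5.7 * 26.8 / 191
= 0.7998

0.7998


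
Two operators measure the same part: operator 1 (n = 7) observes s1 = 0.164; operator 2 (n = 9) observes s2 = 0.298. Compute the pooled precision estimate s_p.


s_p = sqrt(((n1-1)*s1^2 + (n2-1)*s2^2) / (n1+n2-2))
numerator = (7-1)*0.164^2 + (9-1)*0.298^2 = 0.161376 + 0.710432 = 0.871808
denominator = 7 + 9 - 2 = 14
s_p^2 = 0.871808 / 14 = 0.062272
s_p = sqrt(0.062272) = 0.2495

0.2495


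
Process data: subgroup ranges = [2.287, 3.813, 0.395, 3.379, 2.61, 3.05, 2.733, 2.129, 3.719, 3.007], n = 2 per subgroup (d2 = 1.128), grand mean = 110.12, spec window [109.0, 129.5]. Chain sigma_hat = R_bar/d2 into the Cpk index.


R_bar = (2.287 + 3.813 + 0.395 + 3.379 + 2.61 + 3.05 + 2.733 + 2.129 + 3.719 + 3.007) / 10 = 2.7122
sigma = R_bar / d2 = 2.7122 / 1.128 = 2.4044326
Cp = (USL - LSL)/(6*sigma) = (129.5 - 109.0)/(6*2.4044326) = 1.4210
Cpu = (129.5 - 110.12)/(3*2.4044326) = 2.6867
Cpl = (110.12 - 109.0)/(3*2.4044326) = 0.1553
Cpk = min(Cpu, Cpl) = 0.1553

0.1553


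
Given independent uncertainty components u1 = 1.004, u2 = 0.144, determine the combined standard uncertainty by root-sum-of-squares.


uc = sqrt(1.004^2 + 0.144^2)
uc = sqrt(1.028752)
uc = 1.0143

1.0143


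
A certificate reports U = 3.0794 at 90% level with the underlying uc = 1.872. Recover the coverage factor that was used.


k = U / uc
k = 3.0794 / 1.872
k = 1.645

1.645


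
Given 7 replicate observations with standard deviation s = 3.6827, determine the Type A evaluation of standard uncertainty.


u_A = s / sqrt(n)
u_A = 3.6827 / sqrt(7)
u_A = 3.6827 / 2.6457513
u_A = 1.3919

1.3919


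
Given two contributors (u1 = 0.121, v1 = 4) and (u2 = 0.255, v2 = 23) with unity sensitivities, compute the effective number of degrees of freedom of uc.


uc = sqrt(u1^2 + u2^2) = sqrt(0.121^2 + 0.255^2) = 0.28225166
v_eff = uc^4 / (u1^4/v1 + u2^4/v2)
= 0.28225166^4 / (0.121^4/4 + 0.255^4/23)
= 0.0063466715 / 0.0002374267
v_eff = 26.7311

26.7311


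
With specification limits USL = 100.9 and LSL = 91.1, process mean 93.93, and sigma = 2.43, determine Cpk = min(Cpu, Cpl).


Cpu = (USL - mean) / (3*sigma) = (100.9 - 93.93) / (3*2.43) = 0.9561
Cpl = (mean - LSL) / (3*sigma) = (93.93 - 91.1) / (3*2.43) = 0.3882
Cpk = min(Cpu, Cpl) = 0.3882

0.3882


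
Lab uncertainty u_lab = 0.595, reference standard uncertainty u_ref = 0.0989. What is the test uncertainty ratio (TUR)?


TUR = u_lab / u_ref
= 0.595 / 0.0989
= 6.0162

6.0162


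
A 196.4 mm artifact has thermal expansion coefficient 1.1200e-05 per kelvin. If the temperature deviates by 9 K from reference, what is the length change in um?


dL = L * alpha * dT
= 196.4 * 1.1200e-05 * 9
= 0.0197971 mm
dL_um = 0.0197971 * 1000 = 19.7971 um

19.7971


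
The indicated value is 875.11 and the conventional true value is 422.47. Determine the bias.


Systematic error = measured - true
= 875.11 - 422.47
= 452.6400

452.6400


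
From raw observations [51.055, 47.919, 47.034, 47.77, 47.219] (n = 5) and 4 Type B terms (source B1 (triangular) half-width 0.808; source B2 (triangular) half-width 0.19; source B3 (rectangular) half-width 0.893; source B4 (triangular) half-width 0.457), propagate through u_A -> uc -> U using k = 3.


mean = (51.055 + 47.919 + 47.034 + 47.77 + 47.219) / 5 = 48.1994
s = sqrt(sum((x - mean)^2)/(n-1)) = 1.6383529
u_A = s / sqrt(n) = 1.6383529 / sqrt(5) = 0.73269369
u_B1 = 0.808 / sqrt(6) = 0.32986462
u_B2 = 0.19 / sqrt(6) = 0.077567175
u_B3 = 0.893 / sqrt(3) = 0.51557379
u_B4 = 0.457 / sqrt(6) = 0.18656947
uc = sqrt(0.73269369^2 + 0.32986462^2 + 0.077567175^2 + 0.51557379^2 + 0.18656947^2) = 0.97585443
U = k * uc = 3 * 0.97585443
U = 2.9276

2.9276


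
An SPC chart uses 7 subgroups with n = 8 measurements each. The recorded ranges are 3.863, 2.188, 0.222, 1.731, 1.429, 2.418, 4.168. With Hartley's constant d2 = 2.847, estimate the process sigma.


R_bar = (3.863 + 2.188 + 0.222 + 1.731 + 1.429 + 2.418 + 4.168) / 7
R_bar = 16.019 / 7 = 2.2884286
sigma_hat = R_bar / d2 = 2.2884286 / 2.847 = 0.8038

0.8038


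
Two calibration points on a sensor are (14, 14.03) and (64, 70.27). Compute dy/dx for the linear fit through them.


slope = (y2 - y1) / (x2 - x1)
= (70.27 - 14.03) / (64 - 14)
= 56.2400 / 50
= 1.1248

1.1248


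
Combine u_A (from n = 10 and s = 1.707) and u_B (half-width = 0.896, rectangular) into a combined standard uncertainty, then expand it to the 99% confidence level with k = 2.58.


u_A = s / sqrt(n) = 1.707 / sqrt(10) = 0.5398008
u_B = half_width / sqrt(3) = 0.896 / sqrt(3) = 0.51730584
uc = sqrt(u_A^2 + u_B^2) = sqrt(0.5398008^2 + 0.51730584^2) = 0.7476565
U = k * uc = 2.58 * 0.7476565
U = 1.9290

1.9290


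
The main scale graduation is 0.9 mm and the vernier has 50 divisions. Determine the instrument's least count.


LC = MSD / n_div
= 0.9 / 50
= 0.0180

0.0180


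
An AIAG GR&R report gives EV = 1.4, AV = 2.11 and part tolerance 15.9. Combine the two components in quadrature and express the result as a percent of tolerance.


GRR = sqrt(EV^2 + AV^2) = sqrt(1.4^2 + 2.11^2) = 2.5322125
%GRR = GRR / tol * 100 = 2.5322125 / 15.9 * 100
%GRR = 15.9259

15.9259


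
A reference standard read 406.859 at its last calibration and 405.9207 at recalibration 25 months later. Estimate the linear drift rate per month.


rate = (v2 - v1) / months
= (405.9207 - 406.859) / 25
= -0.9383 / 25
= -0.0375

-0.0375


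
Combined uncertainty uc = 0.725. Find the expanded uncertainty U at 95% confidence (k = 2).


U = k * uc
U = 2 * 0.725
U = 1.4500

1.4500


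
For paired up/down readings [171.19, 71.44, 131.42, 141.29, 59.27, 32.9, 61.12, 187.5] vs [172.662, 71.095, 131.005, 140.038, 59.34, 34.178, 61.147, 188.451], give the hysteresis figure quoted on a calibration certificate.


|171.19 - 172.662| = 1.4720
|71.44 - 71.095| = 0.3450
|131.42 - 131.005| = 0.4150
|141.29 - 140.038| = 1.2520
|59.27 - 59.34| = 0.0700
|32.9 - 34.178| = 1.2780
|61.12 - 61.147| = 0.0270
|187.5 - 188.451| = 0.9510
hysteresis = max(diffs) = 1.4720

1.4720


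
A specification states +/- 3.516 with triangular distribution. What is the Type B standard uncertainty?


u_B = half_width / sqrt(6)
u_B = 3.516 / 2.4494897
u_B = 1.4354

1.4354


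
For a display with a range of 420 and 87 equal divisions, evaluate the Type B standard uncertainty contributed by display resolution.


resolution = range / divisions
resolution = 420 / 87 = 4.8275862
u_res = resolution / (2*sqrt(3))
u_res = 4.8275862 / 3.4641016
u_res = 1.3936

1.3936


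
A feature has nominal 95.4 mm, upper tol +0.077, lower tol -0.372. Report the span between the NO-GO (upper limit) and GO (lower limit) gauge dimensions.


GO = nominal - lower_tol (smallest hole = maximum material condition)
GO = 95.4 - 0.372 = 95.028
NO-GO = nominal + upper_tol (largest hole = least material condition)
NO-GO = 95.4 + 0.077 = 95.477
spread = NO-GO - GO = 95.477 - 95.028 = 0.4490

0.4490


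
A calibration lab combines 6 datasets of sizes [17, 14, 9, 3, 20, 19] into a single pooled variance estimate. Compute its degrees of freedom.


nu = sum_i (n_i - 1)
nu = ((17 - 1) + (14 - 1) + (9 - 1) + (3 - 1) + (20 - 1) + (19 - 1))
nu = 16 + 13 + 8 + 2 + 19 + 18
nu = 76

76


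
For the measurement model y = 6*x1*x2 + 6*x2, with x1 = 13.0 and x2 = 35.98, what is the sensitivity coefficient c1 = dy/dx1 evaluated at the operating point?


y = 6*x1*x2 + 6*x2
dy/dx1 = 6*x2
Evaluate at x2 = 35.98: c1 = 6 * 35.98
c1 = 215.8800

215.8800


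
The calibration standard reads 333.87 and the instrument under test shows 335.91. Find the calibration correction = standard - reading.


Correction = standard - reading
= 333.87 - 335.91
= -2.0400

-2.0400


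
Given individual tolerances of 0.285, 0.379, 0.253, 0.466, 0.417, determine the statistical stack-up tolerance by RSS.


RSS = sqrt(0.285^2 + 0.379^2 + 0.253^2 + 0.466^2 + 0.417^2)
= sqrt(0.67992)
= 0.8246

0.8246


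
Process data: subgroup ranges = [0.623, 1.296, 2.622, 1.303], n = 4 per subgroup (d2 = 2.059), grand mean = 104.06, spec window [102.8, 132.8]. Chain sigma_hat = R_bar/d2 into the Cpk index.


R_bar = (0.623 + 1.296 + 2.622 + 1.303) / 4 = 1.461
sigma = R_bar / d2 = 1.461 / 2.059 = 0.70956775
Cp = (USL - LSL)/(6*sigma) = (132.8 - 102.8)/(6*0.70956775) = 7.0465
Cpu = (132.8 - 104.06)/(3*0.70956775) = 13.5012
Cpl = (104.06 - 102.8)/(3*0.70956775) = 0.5919
Cpk = min(Cpu, Cpl) = 0.5919

0.5919


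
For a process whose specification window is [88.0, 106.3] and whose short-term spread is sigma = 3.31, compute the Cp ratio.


Cp = (USL - LSL) / (6 * sigma)
= (106.3 - 88.0) / (6 * 3.31)
= 18.3000 / 19.8600
= 0.9215

0.9215


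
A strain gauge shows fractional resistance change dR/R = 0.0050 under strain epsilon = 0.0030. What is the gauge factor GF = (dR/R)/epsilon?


GF = (dR/R) / epsilon
= 0.0050 / 0.0030
= 1.6667

1.6667


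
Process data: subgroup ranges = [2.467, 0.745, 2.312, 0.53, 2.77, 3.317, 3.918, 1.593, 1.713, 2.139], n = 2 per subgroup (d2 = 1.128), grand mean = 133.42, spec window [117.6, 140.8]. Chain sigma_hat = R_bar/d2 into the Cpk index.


R_bar = (2.467 + 0.745 + 2.312 + 0.53 + 2.77 + 3.317 + 3.918 + 1.593 + 1.713 + 2.139) / 10 = 2.1504
sigma = R_bar / d2 = 2.1504 / 1.128 = 1.906383
Cp = (USL - LSL)/(6*sigma) = (140.8 - 117.6)/(6*1.906383) = 2.0283
Cpu = (140.8 - 133.42)/(3*1.906383) = 1.2904
Cpl = (133.42 - 117.6)/(3*1.906383) = 2.7661
Cpk = min(Cpu, Cpl) = 1.2904

1.2904


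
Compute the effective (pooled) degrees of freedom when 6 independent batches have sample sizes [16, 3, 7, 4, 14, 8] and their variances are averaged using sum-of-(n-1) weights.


nu = sum_i (n_i - 1)
nu = ((16 - 1) + (3 - 1) + (7 - 1) + (4 - 1) + (14 - 1) + (8 - 1))
nu = 15 + 2 + 6 + 3 + 13 + 7
nu = 46

46


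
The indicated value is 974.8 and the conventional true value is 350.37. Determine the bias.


Systematic error = measured - true
= 974.8 - 350.37
= 624.4300

624.4300


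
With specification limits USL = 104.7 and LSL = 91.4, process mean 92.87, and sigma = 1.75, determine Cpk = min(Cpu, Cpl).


Cpu = (USL - mean) / (3*sigma) = (104.7 - 92.87) / (3*1.75) = 2.2533
Cpl = (mean - LSL) / (3*sigma) = (92.87 - 91.4) / (3*1.75) = 0.2800
Cpk = min(Cpu, Cpl) = 0.2800

0.2800


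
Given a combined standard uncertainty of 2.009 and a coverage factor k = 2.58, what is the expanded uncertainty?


U = k * uc
U = 2.58 * 2.009
U = 5.1832

5.1832


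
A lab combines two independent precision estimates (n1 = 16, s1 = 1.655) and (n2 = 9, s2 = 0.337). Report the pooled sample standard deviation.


s_p = sqrt(((n1-1)*s1^2 + (n2-1)*s2^2) / (n1+n2-2))
numerator = (16-1)*1.655^2 + (9-1)*0.337^2 = 41.085375 + 0.908552 = 41.993927
denominator = 16 + 9 - 2 = 23
s_p^2 = 41.993927 / 23 = 1.8258229
s_p = sqrt(1.8258229) = 1.3512

1.3512


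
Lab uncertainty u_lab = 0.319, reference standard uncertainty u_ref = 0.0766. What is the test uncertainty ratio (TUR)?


TUR = u_lab / u_ref
= 0.319 / 0.0766
= 4.1645

4.1645


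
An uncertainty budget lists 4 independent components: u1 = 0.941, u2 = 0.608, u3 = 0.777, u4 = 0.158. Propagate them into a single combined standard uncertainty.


uc = sqrt(0.941^2 + 0.608^2 + 0.777^2 + 0.158^2)
uc = sqrt(1.883838)
uc = 1.3725

1.3725


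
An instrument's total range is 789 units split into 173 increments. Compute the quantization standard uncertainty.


resolution = range / divisions
resolution = 789 / 173 = 4.5606936
u_res = resolution / (2*sqrt(3))
u_res = 4.5606936 / 3.4641016
u_res = 1.3166

1.3166


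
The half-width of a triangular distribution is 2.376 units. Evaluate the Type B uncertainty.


u_B = half_width / sqrt(6)
u_B = 2.376 / 2.4494897
u_B = 0.9700

0.9700


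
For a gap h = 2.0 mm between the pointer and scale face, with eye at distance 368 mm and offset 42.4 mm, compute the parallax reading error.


error = h * offset / d
= 2.0 * 42.4 / 368
= 0.2304

0.2304


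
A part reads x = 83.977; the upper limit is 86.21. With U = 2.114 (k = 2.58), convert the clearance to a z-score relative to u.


u = U / k = 2.114 / 2.58 = 0.81937984
margin = |USL - x| = |86.21 - 83.977| = 2.233
z = margin / u = 2.233 / 0.81937984
z = 2.7252

2.7252


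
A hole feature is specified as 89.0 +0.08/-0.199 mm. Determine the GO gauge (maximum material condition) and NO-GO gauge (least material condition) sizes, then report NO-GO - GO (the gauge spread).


GO = nominal - lower_tol (smallest hole = maximum material condition)
GO = 89.0 - 0.199 = 88.801
NO-GO = nominal + upper_tol (largest hole = least material condition)
NO-GO = 89.0 + 0.08 = 89.08
spread = NO-GO - GO = 89.08 - 88.801 = 0.2790

0.2790


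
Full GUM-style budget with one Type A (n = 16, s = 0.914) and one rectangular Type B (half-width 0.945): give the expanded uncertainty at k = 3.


u_A = s / sqrt(n) = 0.914 / sqrt(16) = 0.2285
u_B = half_width / sqrt(3) = 0.945 / sqrt(3) = 0.545596
uc = sqrt(u_A^2 + u_B^2) = sqrt(0.2285^2 + 0.545596^2) = 0.59151268
U = k * uc = 3 * 0.59151268
U = 1.7745

1.7745


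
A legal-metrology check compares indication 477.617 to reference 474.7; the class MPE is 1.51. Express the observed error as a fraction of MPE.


e = indication - reference = 477.617 - 474.7 = 2.9170
|e| = 2.9170
ratio = |e| / MPE = 2.9170 / 1.51
ratio = 1.9318

1.9318


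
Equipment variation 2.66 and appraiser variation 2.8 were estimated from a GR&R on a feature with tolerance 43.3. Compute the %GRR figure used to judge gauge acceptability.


GRR = sqrt(EV^2 + AV^2) = sqrt(2.66^2 + 2.8^2) = 3.862072
%GRR = GRR / tol * 100 = 3.862072 / 43.3 * 100
%GRR = 8.9193

8.9193


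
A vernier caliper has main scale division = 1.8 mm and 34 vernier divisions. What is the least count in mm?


LC = MSD / n_div
= 1.8 / 34
= 0.0529

0.0529


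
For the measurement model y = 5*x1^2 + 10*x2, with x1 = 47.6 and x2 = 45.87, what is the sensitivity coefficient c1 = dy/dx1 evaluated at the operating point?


y = 5*x1^2 + 10*x2
dy/dx1 = 2*5*x1
Evaluate at x1 = 47.6: c1 = 10 * 47.6
c1 = 476.0000

476.0000


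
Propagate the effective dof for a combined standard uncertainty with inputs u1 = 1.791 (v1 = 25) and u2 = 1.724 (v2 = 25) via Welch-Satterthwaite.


uc = sqrt(u1^2 + u2^2) = sqrt(1.791^2 + 1.724^2) = 2.4859318
v_eff = uc^4 / (u1^4/v1 + u2^4/v2)
= 2.4859318^4 / (1.791^4/25 + 1.724^4/25)
= 38.190631 / 0.7649219
v_eff = 49.9275

49.9275


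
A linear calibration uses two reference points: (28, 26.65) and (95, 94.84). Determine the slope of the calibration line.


slope = (y2 - y1) / (x2 - x1)
= (94.84 - 26.65) / (95 - 28)
= 68.1900 / 67
= 1.0178

1.0178


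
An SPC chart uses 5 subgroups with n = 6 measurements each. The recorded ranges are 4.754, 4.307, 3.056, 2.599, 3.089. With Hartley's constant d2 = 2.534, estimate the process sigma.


R_bar = (4.754 + 4.307 + 3.056 + 2.599 + 3.089) / 5
R_bar = 17.805 / 5 = 3.561
sigma_hat = R_bar / d2 = 3.561 / 2.534 = 1.4053

1.4053


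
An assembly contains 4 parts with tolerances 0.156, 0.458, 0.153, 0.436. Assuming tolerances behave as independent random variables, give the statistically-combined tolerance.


RSS = sqrt(0.156^2 + 0.458^2 + 0.153^2 + 0.436^2)
= sqrt(0.447605)
= 0.6690

0.6690


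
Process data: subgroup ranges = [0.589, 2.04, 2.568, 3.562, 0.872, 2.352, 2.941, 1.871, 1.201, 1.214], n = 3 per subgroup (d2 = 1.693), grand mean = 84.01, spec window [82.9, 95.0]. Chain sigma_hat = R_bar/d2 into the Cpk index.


R_bar = (0.589 + 2.04 + 2.568 + 3.562 + 0.872 + 2.352 + 2.941 + 1.871 + 1.201 + 1.214) / 10 = 1.921
sigma = R_bar / d2 = 1.921 / 1.693 = 1.1346722
Cp = (USL - LSL)/(6*sigma) = (95.0 - 82.9)/(6*1.1346722) = 1.7773
Cpu = (95.0 - 84.01)/(3*1.1346722) = 3.2285
Cpl = (84.01 - 82.9)/(3*1.1346722) = 0.3261
Cpk = min(Cpu, Cpl) = 0.3261

0.3261


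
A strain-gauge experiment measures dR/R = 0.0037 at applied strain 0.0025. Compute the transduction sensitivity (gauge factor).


GF = (dR/R) / epsilon
= 0.0037 / 0.0025
= 1.4800

1.4800


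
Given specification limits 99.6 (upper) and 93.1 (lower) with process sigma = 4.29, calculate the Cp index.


Cp = (USL - LSL) / (6 * sigma)
= (99.6 - 93.1) / (6 * 4.29)
= 6.5000 / 25.7400
= 0.2525

0.2525


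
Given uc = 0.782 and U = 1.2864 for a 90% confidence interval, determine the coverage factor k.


k = U / uc
k = 1.2864 / 0.782
k = 1.645

1.645


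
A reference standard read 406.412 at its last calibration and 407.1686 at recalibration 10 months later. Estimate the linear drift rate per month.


rate = (v2 - v1) / months
= (407.1686 - 406.412) / 10
= 0.7566 / 10
= 0.0757

0.0757


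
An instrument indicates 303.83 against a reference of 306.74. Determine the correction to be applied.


Correction = standard - reading
= 306.74 - 303.83
= 2.9100

2.9100
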